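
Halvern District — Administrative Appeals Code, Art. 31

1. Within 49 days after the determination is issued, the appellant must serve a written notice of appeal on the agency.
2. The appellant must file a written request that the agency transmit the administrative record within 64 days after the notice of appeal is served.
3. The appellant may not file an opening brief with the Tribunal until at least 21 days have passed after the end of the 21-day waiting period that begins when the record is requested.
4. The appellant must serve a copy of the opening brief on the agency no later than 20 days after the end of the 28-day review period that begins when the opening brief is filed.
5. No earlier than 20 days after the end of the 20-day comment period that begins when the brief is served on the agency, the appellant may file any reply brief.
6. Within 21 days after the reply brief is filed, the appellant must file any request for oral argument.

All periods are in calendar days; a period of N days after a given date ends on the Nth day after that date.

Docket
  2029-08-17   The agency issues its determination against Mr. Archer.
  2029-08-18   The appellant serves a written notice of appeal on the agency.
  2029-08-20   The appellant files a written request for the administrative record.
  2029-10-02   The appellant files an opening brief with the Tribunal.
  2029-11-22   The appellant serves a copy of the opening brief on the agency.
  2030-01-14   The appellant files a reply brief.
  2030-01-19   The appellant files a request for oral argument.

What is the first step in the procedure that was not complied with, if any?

Step 4

Step 1: 49 days after 2029-08-17 (when the determination is issued) is 2029-10-05; 2029-08-18 is within that limit.
Step 2: 64 days after 2029-08-18 (when the notice of appeal is served) is 2029-10-21; done 2029-08-20 — timely.
Step 3: the earliest permitted date is 21 days after 2029-09-10 (end of the 21-day waiting period, which began when the record is requested on 2029-08-20), i.e. 2029-10-01; done 2029-10-02 — permitted.
Step 4: 20 days after 2029-10-30 (end of the 28-day review period, which began when the opening brief is filed on 2029-10-02) is 2029-11-19; 2029-11-22 misses that deadline by 3 days.
No need to go further; step 4 was not satisfied.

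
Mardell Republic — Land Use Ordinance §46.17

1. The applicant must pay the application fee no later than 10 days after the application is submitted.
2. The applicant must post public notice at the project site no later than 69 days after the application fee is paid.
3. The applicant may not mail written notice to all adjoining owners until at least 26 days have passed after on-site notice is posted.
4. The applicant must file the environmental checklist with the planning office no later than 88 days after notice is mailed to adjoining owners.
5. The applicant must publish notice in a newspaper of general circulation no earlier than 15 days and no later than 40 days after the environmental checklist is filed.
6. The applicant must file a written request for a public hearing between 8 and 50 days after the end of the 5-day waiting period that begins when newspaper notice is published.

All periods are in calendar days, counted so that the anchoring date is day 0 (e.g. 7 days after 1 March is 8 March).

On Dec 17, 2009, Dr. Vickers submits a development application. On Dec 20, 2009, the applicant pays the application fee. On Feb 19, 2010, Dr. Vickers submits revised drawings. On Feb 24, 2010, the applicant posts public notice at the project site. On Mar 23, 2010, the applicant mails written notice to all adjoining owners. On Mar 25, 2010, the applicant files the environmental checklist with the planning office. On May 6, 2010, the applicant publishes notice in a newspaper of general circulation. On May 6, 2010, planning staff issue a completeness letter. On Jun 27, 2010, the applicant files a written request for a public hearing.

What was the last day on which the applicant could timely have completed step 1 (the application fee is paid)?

Step 1 runs from Dec 17, 2009, when the application is submitted. 10 days after Dec 17, 2009 is Dec 27, 2009.

Dec 27, 2009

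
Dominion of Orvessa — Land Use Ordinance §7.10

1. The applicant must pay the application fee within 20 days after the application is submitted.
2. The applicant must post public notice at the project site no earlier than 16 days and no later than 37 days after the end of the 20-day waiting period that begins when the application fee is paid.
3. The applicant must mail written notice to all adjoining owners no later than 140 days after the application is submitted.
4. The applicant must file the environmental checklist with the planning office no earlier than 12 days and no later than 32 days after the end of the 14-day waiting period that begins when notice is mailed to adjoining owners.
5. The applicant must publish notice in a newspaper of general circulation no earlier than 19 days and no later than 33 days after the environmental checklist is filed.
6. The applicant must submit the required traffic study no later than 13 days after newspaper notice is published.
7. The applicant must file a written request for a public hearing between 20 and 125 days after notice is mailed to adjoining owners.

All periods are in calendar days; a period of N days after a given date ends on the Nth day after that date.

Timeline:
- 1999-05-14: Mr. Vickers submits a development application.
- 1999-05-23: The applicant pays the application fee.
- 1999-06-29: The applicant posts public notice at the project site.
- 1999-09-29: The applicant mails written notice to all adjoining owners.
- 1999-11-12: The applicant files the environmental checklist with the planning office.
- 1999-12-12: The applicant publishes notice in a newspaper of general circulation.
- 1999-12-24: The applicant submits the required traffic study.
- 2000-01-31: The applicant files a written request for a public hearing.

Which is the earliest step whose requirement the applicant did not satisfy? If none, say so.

(1) due by 1999-05-14 + 20 days = 1999-06-03; completed 1999-05-23, before the deadline.
(2) the permitted window runs from 1999-06-12 + 16 = 1999-06-28 to 1999-06-12 + 37 = 1999-07-19; done 1999-06-29, which is between those dates.
(3) due by 1999-05-14 + 140 days = 1999-10-01; done 1999-09-29 — timely.
(4) the permitted window runs from 1999-10-13 + 12 = 1999-10-25 to 1999-10-13 + 32 = 1999-11-14; done 1999-11-12, which is between those dates.
(5) the permitted window runs from 1999-11-12 + 19 = 1999-12-01 to 1999-11-12 + 33 = 1999-12-15; 1999-12-12 falls inside that range.
(6) due by 1999-12-12 + 13 days = 1999-12-25; completed 1999-12-24, before the deadline.
(7) the permitted window runs from 1999-09-29 + 20 = 1999-10-19 to 1999-09-29 + 125 = 2000-02-01; done 2000-01-31 — within the window.

None — every step was satisfied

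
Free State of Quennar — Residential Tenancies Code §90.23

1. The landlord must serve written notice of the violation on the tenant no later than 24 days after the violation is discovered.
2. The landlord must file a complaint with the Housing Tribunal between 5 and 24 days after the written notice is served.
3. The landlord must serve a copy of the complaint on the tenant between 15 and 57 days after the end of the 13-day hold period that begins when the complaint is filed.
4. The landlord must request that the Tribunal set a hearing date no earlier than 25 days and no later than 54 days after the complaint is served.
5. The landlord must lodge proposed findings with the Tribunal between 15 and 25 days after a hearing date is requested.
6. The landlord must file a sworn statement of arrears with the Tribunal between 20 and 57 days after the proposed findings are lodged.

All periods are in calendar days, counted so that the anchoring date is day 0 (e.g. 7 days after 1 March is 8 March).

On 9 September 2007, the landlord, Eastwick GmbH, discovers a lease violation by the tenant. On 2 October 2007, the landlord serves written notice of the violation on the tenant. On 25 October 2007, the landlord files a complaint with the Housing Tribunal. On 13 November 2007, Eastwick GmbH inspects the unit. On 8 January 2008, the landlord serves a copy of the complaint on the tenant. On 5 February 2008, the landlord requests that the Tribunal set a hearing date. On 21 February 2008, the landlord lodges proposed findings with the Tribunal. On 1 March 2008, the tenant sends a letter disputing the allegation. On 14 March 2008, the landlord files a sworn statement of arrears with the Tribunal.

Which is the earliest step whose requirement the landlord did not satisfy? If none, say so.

Step 3

(1) due by 9 September 2007 + 24 days = 3 October 2007; 2 October 2007 is within that limit.
(2) the permitted window runs from 2 October 2007 + 5 = 7 October 2007 to 2 October 2007 + 24 = 26 October 2007; 25 October 2007 falls inside that range.
(3) the permitted window runs from 7 November 2007 + 15 = 22 November 2007 to 7 November 2007 + 57 = 3 January 2008; done 8 January 2008 — 5 days after the window closed.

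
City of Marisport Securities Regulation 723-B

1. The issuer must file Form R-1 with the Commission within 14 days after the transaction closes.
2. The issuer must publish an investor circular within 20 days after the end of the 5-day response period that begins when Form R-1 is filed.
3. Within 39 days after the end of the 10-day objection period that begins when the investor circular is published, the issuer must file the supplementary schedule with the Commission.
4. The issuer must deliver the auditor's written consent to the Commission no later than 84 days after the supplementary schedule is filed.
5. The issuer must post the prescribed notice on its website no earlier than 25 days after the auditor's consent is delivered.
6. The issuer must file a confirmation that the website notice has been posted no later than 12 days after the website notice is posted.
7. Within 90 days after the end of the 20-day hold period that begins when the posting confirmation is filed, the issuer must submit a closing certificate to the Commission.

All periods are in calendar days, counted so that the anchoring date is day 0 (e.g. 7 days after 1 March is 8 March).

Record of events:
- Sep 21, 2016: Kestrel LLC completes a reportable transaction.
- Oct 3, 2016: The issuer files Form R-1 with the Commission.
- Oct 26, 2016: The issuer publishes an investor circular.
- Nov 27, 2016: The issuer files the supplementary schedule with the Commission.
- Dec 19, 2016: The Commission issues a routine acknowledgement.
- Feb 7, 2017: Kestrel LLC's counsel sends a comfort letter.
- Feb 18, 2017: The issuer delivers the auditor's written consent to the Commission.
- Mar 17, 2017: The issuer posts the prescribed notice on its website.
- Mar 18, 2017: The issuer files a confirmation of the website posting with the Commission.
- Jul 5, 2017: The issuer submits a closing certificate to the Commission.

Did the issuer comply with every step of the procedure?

Yes

Step 1 — counting 14 days from Sep 21, 2016 (when the transaction closes) gives a deadline of Oct 5, 2016; completed Oct 3, 2016, before the deadline.
Step 2 — counting 20 days from Oct 8, 2016 (end of the 5-day response period, which began when Form R-1 is filed on Oct 3, 2016) gives a deadline of Oct 28, 2016; completed Oct 26, 2016, before the deadline.
Step 3 — counting 39 days from Nov 5, 2016 (end of the 10-day objection period, which began when the investor circular is published on Oct 26, 2016) gives a deadline of Dec 14, 2016; completed Nov 27, 2016, before the deadline.
Step 4 — counting 84 days from Nov 27, 2016 (when the supplementary schedule is filed) gives a deadline of Feb 19, 2017; completed Feb 18, 2017, before the deadline.
Step 5 — must wait 25 days from Feb 18, 2017 (when the auditor's consent is delivered), so not before Mar 15, 2017; done Mar 17, 2017 — permitted.
Step 6 — counting 12 days from Mar 17, 2017 (when the website notice is posted) gives a deadline of Mar 29, 2017; completed Mar 18, 2017, before the deadline.
Step 7 — counting 90 days from Apr 7, 2017 (end of the 20-day hold period, which began when the posting confirmation is filed on Mar 18, 2017) gives a deadline of Jul 6, 2017; completed Jul 5, 2017, before the deadline.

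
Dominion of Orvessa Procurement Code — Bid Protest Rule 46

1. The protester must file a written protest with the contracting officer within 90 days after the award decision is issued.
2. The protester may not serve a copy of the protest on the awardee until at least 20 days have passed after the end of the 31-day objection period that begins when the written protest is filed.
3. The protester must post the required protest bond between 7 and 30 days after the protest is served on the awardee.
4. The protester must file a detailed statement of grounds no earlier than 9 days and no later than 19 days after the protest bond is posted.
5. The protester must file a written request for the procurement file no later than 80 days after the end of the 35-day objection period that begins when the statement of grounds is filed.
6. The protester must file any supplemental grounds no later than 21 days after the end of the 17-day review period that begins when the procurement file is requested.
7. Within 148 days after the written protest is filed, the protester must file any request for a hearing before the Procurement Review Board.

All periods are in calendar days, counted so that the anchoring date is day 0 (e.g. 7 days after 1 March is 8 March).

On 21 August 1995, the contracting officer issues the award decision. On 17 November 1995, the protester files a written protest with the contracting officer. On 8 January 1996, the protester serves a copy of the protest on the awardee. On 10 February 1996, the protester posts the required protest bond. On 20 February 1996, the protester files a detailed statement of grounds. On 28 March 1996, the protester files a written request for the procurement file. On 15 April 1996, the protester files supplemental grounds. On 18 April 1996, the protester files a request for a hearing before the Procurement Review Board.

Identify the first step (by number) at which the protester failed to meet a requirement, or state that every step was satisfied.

Step 1: 90 days after 21 August 1995 (when the award decision is issued) is 19 November 1995; completed 17 November 1995, before the deadline.
Step 2: the earliest permitted date is 20 days after 18 December 1995 (end of the 31-day objection period, which began when the written protest is filed on 17 November 1995), i.e. 7 January 1996; done 8 January 1996 — permitted.
Step 3: the window is 7–30 days after 8 January 1996 (when the protest is served on the awardee), so 15 January 1996 through 7 February 1996; done 10 February 1996 — 3 days after the window closed.

Step 3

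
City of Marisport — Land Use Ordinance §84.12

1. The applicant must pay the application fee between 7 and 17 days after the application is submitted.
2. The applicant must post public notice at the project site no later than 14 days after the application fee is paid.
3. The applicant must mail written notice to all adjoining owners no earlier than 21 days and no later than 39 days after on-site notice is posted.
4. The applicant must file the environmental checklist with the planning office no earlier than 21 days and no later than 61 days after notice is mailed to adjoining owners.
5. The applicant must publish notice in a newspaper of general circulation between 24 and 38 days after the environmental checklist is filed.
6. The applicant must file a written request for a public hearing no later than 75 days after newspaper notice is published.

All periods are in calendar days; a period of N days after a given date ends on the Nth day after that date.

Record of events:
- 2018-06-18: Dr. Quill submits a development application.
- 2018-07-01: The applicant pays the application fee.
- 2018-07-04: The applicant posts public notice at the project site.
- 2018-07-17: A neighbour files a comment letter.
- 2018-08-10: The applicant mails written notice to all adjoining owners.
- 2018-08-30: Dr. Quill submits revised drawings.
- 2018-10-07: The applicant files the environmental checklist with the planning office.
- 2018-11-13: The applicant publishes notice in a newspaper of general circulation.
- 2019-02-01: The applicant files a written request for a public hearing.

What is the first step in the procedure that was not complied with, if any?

Step 1: the window is 7–17 days after 2018-06-18 (when the application is submitted), so 2018-06-25 through 2018-07-05; 2018-07-01 falls inside that range.
Step 2: 14 days after 2018-07-01 (when the application fee is paid) is 2018-07-15; completed 2018-07-04, before the deadline.
Step 3: the window is 21–39 days after 2018-07-04 (when on-site notice is posted), so 2018-07-25 through 2018-08-12; done 2018-08-10, which is between those dates.
Step 4: the window is 21–61 days after 2018-08-10 (when notice is mailed to adjoining owners), so 2018-08-31 through 2018-10-10; done 2018-10-07 — within the window.
Step 5: the window is 24–38 days after 2018-10-07 (when the environmental checklist is filed), so 2018-10-31 through 2018-11-14; done 2018-11-13, which is between those dates.
Step 6: 75 days after 2018-11-13 (when newspaper notice is published) is 2019-01-27; done 2019-02-01 — 5 days late.
The procedure was therefore not followed at step 6.

Step 6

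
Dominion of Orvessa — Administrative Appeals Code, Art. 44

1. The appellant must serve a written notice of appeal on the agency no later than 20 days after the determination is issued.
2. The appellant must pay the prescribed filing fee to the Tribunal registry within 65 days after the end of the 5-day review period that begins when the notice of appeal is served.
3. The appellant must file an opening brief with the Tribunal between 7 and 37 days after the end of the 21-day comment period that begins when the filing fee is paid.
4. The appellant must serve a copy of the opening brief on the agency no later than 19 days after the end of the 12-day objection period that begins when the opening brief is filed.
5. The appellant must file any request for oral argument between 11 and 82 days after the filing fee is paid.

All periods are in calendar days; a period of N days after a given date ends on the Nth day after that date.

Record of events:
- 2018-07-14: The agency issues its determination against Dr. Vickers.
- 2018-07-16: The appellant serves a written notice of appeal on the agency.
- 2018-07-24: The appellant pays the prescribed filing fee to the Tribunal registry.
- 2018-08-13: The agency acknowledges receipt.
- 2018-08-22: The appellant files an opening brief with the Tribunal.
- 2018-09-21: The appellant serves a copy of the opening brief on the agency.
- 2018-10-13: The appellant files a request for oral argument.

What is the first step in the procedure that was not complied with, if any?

Step 1: 20 days after 2018-07-14 (when the determination is issued) is 2018-08-03; completed 2018-07-16, before the deadline.
Step 2: 65 days after 2018-07-21 (end of the 5-day review period, which began when the notice of appeal is served on 2018-07-16) is 2018-09-24; completed 2018-07-24, before the deadline.
Step 3: the window is 7–37 days after 2018-08-14 (end of the 21-day comment period, which began when the filing fee is paid on 2018-07-24), so 2018-08-21 through 2018-09-20; done 2018-08-22 — within the window.
Step 4: 19 days after 2018-09-03 (end of the 12-day objection period, which began when the opening brief is filed on 2018-08-22) is 2018-09-22; done 2018-09-21 — timely.
Step 5: the window is 11–82 days after 2018-07-24 (when the filing fee is paid), so 2018-08-04 through 2018-10-14; 2018-10-13 falls inside that range.

None — every step was satisfied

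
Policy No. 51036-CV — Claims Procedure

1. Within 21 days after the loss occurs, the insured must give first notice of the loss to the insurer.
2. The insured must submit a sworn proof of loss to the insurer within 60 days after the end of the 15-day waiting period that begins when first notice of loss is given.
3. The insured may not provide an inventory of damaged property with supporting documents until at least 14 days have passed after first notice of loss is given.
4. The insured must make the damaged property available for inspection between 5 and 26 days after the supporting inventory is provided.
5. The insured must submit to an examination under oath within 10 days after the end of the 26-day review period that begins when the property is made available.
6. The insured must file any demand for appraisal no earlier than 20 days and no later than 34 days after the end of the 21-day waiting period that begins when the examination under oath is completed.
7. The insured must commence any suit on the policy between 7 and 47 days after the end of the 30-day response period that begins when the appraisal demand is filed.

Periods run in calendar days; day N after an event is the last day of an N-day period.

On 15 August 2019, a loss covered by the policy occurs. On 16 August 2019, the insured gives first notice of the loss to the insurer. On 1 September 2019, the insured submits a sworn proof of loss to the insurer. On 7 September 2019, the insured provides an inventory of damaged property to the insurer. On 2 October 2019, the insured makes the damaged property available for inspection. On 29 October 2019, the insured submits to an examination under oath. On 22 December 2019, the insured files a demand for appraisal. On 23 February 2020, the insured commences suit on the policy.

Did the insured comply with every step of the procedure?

Yes

Step 1: 21 days after 15 August 2019 (when the loss occurs) is 5 September 2019; done 16 August 2019 — timely.
Step 2: 60 days after 31 August 2019 (end of the 15-day waiting period, which began when first notice of loss is given on 16 August 2019) is 30 October 2019; done 1 September 2019 — timely.
Step 3: the earliest permitted date is 14 days after 16 August 2019 (when first notice of loss is given), i.e. 30 August 2019; done 7 September 2019 — permitted.
Step 4: the window is 5–26 days after 7 September 2019 (when the supporting inventory is provided), so 12 September 2019 through 3 October 2019; done 2 October 2019, which is between those dates.
Step 5: 10 days after 28 October 2019 (end of the 26-day review period, which began when the property is made available on 2 October 2019) is 7 November 2019; done 29 October 2019 — timely.
Step 6: the window is 20–34 days after 19 November 2019 (end of the 21-day waiting period, which began when the examination under oath is completed on 29 October 2019), so 9 December 2019 through 23 December 2019; done 22 December 2019 — within the window.
Step 7: the window is 7–47 days after 21 January 2020 (end of the 30-day response period, which began when the appraisal demand is filed on 22 December 2019), so 28 January 2020 through 8 March 2020; done 23 February 2020, which is between those dates.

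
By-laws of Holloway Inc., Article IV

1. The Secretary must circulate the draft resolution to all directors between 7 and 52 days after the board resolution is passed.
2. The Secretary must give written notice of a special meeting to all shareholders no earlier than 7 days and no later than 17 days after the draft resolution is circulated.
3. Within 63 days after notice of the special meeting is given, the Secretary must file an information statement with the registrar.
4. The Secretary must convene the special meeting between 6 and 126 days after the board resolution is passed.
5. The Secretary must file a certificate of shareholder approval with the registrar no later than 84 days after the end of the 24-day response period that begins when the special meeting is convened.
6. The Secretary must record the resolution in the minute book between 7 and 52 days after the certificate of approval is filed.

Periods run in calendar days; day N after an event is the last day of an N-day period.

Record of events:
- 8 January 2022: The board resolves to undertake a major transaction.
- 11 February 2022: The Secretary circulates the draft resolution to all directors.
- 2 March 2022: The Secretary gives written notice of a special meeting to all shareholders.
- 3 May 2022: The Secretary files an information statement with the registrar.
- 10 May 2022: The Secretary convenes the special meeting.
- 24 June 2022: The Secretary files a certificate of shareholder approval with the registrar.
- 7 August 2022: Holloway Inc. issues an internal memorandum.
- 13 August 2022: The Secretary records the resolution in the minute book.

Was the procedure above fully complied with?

Step 1: the window is 7–52 days after 8 January 2022 (when the board resolution is passed), so 15 January 2022 through 1 March 2022; done 11 February 2022, which is between those dates.
Step 2: the window is 7–17 days after 11 February 2022 (when the draft resolution is circulated), so 18 February 2022 through 28 February 2022; 2 March 2022 is 2 days past the end of the window.

No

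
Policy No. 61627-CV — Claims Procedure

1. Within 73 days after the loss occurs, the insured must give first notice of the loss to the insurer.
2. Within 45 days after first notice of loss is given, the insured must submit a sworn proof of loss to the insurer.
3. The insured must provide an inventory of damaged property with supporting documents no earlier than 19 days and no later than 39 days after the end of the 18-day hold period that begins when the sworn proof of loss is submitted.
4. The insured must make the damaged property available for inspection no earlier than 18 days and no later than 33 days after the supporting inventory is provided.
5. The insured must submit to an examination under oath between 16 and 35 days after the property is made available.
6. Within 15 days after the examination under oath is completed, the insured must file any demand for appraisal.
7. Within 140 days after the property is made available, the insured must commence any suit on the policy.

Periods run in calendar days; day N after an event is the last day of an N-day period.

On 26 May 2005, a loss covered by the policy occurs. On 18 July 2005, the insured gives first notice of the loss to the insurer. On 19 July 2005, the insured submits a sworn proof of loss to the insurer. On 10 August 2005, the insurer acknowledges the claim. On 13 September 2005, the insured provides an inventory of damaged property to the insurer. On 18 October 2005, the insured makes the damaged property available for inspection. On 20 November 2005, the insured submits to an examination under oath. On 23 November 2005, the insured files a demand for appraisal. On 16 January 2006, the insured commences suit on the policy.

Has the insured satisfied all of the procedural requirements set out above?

Step 1 — counting 73 days from 26 May 2005 (when the loss occurs) gives a deadline of 7 August 2005; completed 18 July 2005, before the deadline.
Step 2 — counting 45 days from 18 July 2005 (when first notice of loss is given) gives a deadline of 1 September 2005; completed 19 July 2005, before the deadline.
Step 3 — 19 and 39 days from 6 August 2005 (end of the 18-day hold period, which began when the sworn proof of loss is submitted on 19 July 2005) are 25 August 2005 and 14 September 2005 respectively; done 13 September 2005, which is between those dates.
Step 4 — 18 and 33 days from 13 September 2005 (when the supporting inventory is provided) are 1 October 2005 and 16 October 2005 respectively; 18 October 2005 is 2 days past the end of the window.
Later steps need not be reached.

No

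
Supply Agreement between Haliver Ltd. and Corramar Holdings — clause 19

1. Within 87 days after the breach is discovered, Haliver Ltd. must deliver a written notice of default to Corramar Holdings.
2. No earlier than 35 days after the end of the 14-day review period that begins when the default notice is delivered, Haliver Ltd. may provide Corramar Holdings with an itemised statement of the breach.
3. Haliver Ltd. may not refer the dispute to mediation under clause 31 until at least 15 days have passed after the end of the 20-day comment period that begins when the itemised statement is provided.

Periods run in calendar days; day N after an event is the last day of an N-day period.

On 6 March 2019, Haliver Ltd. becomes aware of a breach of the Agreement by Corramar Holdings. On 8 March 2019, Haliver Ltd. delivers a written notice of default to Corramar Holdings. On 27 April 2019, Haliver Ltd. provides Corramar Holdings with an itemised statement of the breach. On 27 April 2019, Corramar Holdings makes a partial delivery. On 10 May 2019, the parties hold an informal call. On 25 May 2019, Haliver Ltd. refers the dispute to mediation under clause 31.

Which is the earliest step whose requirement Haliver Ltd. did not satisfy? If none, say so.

Step 3

(1) due by 6 March 2019 + 87 days = 1 June 2019; 8 March 2019 is within that limit.
(2) permitted from 22 March 2019 + 35 days = 26 April 2019 onward; done 27 April 2019, after the minimum wait.
(3) permitted from 17 May 2019 + 15 days = 1 June 2019 onward; 25 May 2019 is 7 days before the earliest permitted date.
The analysis stops there.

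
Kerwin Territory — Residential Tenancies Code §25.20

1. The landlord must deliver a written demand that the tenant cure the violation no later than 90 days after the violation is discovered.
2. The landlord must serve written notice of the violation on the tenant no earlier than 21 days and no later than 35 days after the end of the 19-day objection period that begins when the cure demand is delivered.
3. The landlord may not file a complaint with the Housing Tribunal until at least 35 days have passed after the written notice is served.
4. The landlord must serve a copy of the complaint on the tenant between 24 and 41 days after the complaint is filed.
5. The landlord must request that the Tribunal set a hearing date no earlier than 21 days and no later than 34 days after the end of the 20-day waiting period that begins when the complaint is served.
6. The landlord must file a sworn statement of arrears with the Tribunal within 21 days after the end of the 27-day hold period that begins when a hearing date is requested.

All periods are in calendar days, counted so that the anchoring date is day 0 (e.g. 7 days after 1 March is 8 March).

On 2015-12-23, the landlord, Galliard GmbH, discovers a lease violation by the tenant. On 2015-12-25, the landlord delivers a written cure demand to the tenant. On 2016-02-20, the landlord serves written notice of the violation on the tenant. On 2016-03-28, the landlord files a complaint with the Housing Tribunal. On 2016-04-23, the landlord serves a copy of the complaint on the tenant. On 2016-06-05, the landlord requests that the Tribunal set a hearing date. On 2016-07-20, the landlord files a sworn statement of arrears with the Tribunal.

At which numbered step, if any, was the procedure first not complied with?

Step 2

(1) due by 2015-12-23 + 90 days = 2016-03-22; completed 2015-12-25, before the deadline.
(2) the permitted window runs from 2016-01-13 + 21 = 2016-02-03 to 2016-01-13 + 35 = 2016-02-17; done 2016-02-20 — 3 days after the window closed.
The procedure was therefore not followed at step 2.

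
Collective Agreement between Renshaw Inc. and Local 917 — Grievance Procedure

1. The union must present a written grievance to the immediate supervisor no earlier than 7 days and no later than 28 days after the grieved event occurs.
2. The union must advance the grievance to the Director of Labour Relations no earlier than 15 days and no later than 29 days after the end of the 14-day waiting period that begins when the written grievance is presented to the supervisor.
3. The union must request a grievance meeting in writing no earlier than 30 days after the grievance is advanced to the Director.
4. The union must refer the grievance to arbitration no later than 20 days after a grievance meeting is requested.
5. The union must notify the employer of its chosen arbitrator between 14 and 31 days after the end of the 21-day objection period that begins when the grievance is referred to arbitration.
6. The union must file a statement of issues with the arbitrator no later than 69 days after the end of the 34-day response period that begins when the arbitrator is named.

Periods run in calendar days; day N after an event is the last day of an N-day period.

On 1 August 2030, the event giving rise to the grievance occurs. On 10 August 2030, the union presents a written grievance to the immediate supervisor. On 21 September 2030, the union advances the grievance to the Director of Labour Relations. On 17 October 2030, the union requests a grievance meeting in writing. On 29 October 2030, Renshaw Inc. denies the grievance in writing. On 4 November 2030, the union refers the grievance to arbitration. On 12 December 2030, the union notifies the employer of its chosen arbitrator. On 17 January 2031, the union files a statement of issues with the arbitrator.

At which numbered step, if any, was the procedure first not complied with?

Step 3

Step 1: the window is 7–28 days after 1 August 2030 (when the grieved event occurs), so 8 August 2030 through 29 August 2030; 10 August 2030 falls inside that range.
Step 2: the window is 15–29 days after 24 August 2030 (end of the 14-day waiting period, which began when the written grievance is presented to the supervisor on 10 August 2030), so 8 September 2030 through 22 September 2030; done 21 September 2030, which is between those dates.
Step 3: the earliest permitted date is 30 days after 21 September 2030 (when the grievance is advanced to the Director), i.e. 21 October 2030; acted on 17 October 2030, 4 days prematurely.
The procedure was therefore not followed at step 3.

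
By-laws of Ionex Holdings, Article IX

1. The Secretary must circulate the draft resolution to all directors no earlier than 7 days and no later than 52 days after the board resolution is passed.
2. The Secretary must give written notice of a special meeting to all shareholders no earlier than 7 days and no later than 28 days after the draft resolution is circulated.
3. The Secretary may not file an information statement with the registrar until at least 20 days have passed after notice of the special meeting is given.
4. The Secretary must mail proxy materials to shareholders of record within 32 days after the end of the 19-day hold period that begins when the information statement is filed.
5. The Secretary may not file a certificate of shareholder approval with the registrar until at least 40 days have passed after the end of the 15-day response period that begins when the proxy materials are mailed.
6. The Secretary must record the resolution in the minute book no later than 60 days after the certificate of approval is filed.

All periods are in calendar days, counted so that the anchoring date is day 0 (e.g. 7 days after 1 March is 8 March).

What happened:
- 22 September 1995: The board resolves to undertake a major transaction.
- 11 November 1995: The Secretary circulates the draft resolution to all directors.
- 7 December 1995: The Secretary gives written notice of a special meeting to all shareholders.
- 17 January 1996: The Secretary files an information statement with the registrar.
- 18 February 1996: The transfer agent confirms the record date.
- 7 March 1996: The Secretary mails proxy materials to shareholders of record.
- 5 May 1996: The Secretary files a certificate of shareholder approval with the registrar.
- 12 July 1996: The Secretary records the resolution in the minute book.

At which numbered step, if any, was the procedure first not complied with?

Step 1: the window is 7–52 days after 22 September 1995 (when the board resolution is passed), so 29 September 1995 through 13 November 1995; done 11 November 1995 — within the window.
Step 2: the window is 7–28 days after 11 November 1995 (when the draft resolution is circulated), so 18 November 1995 through 9 December 1995; done 7 December 1995 — within the window.
Step 3: the earliest permitted date is 20 days after 7 December 1995 (when notice of the special meeting is given), i.e. 27 December 1995; done 17 January 1996 — permitted.
Step 4: 32 days after 5 February 1996 (end of the 19-day hold period, which began when the information statement is filed on 17 January 1996) is 8 March 1996; done 7 March 1996 — timely.
Step 5: the earliest permitted date is 40 days after 22 March 1996 (end of the 15-day response period, which began when the proxy materials are mailed on 7 March 1996), i.e. 1 May 1996; done 5 May 1996, after the minimum wait.
Step 6: 60 days after 5 May 1996 (when the certificate of approval is filed) is 4 July 1996; not done until 12 July 1996, 8 days after the deadline.
The procedure was therefore not followed at step 6.

Step 6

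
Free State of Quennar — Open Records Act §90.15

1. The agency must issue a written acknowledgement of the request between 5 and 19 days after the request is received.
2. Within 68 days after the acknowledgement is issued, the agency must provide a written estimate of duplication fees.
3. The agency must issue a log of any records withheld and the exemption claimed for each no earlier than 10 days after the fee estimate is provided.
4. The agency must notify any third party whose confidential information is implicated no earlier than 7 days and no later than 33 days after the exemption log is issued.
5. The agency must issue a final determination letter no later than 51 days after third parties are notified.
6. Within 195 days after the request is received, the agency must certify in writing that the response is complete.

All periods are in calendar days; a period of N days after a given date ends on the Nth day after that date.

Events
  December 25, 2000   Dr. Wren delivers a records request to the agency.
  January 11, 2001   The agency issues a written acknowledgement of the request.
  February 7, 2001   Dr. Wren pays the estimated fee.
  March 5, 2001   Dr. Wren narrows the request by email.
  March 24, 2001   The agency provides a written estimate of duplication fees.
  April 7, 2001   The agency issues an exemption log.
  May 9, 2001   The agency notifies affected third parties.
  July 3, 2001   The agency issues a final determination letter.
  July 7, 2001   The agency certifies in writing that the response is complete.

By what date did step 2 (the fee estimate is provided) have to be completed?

March 20, 2001

Step 2 runs from January 11, 2001, when the acknowledgement is issued. 68 days after January 11, 2001 is March 20, 2001.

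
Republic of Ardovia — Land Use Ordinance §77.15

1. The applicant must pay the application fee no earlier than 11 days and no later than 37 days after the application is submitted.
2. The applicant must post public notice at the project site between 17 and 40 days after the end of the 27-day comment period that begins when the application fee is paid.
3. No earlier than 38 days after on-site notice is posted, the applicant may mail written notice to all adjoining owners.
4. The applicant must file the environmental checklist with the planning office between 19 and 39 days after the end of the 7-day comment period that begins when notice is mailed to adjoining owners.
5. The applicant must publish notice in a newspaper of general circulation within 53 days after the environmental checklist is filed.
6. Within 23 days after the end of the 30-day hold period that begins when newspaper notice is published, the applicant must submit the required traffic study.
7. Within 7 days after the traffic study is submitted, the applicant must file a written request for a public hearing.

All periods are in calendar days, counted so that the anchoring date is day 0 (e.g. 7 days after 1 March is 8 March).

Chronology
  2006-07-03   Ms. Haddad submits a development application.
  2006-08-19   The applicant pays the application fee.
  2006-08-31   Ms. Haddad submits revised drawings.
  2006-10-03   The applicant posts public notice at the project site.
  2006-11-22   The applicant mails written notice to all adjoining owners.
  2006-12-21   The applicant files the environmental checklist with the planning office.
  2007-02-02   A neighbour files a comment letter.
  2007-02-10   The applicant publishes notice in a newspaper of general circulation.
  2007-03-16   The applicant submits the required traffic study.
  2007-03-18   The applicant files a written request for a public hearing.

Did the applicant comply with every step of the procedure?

Step 1: the window is 11–37 days after 2006-07-03 (when the application is submitted), so 2006-07-14 through 2006-08-09; 2006-08-19 is 10 days past the end of the window.

No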